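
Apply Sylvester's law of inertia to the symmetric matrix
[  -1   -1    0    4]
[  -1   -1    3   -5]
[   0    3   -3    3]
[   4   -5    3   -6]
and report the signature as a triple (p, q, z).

Answer: (2, 2, 0)

Derivation:
step 0: pivot -1 → sign −
step 1: pivot -3 → sign −
step 2: pivot 3 → sign +
step 3: pivot 1 → sign +
signature = (2, 2, 0)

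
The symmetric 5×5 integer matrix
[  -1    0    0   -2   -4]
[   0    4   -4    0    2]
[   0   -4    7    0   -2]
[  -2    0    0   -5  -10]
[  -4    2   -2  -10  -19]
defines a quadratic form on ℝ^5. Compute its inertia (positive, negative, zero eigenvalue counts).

Answer: (2, 2, 1)

Derivation:
step 0: pivot -1 → sign −
step 1: pivot 4 → sign +
step 2: pivot 3 → sign +
step 3: pivot -1 → sign −
step 4: row/col 4 already zero → sign 0
signature = (2, 2, 1)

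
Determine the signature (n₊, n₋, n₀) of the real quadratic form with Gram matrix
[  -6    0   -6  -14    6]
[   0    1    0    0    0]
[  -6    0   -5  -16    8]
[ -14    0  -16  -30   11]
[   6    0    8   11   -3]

step 0: pivot -6 → sign −
step 1: pivot 1 → sign +
step 2: pivot 1 → sign +
step 3: pivot -4/3 → sign −
step 4: pivot -1/4 → sign −
signature = (2, 3, 0)

Answer: (2, 3, 0)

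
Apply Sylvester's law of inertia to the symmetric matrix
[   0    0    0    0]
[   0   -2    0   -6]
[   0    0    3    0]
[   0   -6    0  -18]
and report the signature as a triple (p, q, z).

step 0: pivot -2 → sign −
step 1: pivot 3 → sign +
step 2: row/col 2 already zero → sign 0
step 3: row/col 3 already zero → sign 0
signature = (1, 1, 2)

Answer: (1, 1, 2)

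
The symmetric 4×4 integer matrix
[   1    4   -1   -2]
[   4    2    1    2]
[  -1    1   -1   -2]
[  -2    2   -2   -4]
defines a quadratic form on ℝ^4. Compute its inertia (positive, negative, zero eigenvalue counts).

step 0: pivot 1 → sign +
step 1: pivot -14 → sign −
step 2: pivot -3/14 → sign −
step 3: row/col 3 already zero → sign 0
signature = (1, 2, 1)

Answer: (1, 2, 1)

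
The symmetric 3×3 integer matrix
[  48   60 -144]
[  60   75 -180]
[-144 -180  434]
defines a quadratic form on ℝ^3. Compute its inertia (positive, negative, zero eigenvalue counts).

Answer: (2, 0, 1)

Derivation:
step 0: pivot 48 → sign +
step 1: pivot 2 → sign +
step 2: row/col 2 already zero → sign 0
signature = (2, 0, 1)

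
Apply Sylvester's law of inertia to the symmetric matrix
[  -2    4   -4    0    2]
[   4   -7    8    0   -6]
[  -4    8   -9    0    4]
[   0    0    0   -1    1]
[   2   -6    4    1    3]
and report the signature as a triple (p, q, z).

step 0: pivot -2 → sign −
step 1: pivot 1 → sign +
step 2: pivot -1 → sign −
step 3: pivot -1 → sign −
step 4: pivot 2 → sign +
signature = (2, 3, 0)

Answer: (2, 3, 0)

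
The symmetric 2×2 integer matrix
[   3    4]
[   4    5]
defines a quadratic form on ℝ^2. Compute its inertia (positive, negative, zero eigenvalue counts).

step 0: pivot 3 → sign +
step 1: pivot -1/3 → sign −
signature = (1, 1, 0)

Answer: (1, 1, 0)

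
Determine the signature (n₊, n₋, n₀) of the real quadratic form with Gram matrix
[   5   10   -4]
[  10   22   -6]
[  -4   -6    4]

Answer: (2, 1, 0)

Derivation:
step 0: pivot 5 → sign +
step 1: pivot 2 → sign +
step 2: pivot -6/5 → sign −
signature = (2, 1, 0)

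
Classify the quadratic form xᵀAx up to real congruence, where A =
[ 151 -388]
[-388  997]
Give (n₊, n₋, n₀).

step 0: pivot 151 → sign +
step 1: pivot 3/151 → sign +
signature = (2, 0, 0)

Answer: (2, 0, 0)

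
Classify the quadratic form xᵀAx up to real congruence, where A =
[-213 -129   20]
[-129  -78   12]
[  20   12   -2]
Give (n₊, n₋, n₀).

Answer: (1, 2, 0)

Derivation:
step 0: pivot -213 → sign −
step 1: pivot 9/71 → sign +
step 2: pivot -2/9 → sign −
signature = (1, 2, 0)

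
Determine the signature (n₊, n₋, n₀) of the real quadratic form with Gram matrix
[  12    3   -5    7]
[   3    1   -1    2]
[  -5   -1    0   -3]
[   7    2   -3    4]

Answer: (2, 2, 0)

Derivation:
step 0: pivot 12 → sign +
step 1: pivot 1/4 → sign +
step 2: pivot -7/3 → sign −
step 3: pivot -2/7 → sign −
signature = (2, 2, 0)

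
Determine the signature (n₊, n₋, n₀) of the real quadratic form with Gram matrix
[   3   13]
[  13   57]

Answer: (2, 0, 0)

Derivation:
step 0: pivot 3 → sign +
step 1: pivot 2/3 → sign +
signature = (2, 0, 0)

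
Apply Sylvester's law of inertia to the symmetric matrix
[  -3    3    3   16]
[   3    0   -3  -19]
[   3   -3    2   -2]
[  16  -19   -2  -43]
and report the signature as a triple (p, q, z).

step 0: pivot -3 → sign −
step 1: pivot 3 → sign +
step 2: pivot 5 → sign +
step 3: pivot 2/15 → sign +
signature = (3, 1, 0)

Answer: (3, 1, 0)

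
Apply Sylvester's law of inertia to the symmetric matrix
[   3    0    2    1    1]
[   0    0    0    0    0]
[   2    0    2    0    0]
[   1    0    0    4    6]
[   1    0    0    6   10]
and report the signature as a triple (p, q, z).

step 0: pivot 3 → sign +
step 1: pivot 2/3 → sign +
step 2: pivot 3 → sign +
step 3: pivot 2/3 → sign +
step 4: row/col 4 already zero → sign 0
signature = (4, 0, 1)

Answer: (4, 0, 1)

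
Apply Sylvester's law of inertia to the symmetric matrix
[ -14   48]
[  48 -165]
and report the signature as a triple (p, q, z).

step 0: pivot -14 → sign −
step 1: pivot -3/7 → sign −
signature = (0, 2, 0)

Answer: (0, 2, 0)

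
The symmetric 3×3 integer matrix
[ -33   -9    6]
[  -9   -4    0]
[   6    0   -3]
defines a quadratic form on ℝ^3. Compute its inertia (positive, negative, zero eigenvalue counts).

Answer: (0, 3, 0)

Derivation:
step 0: pivot -33 → sign −
step 1: pivot -17/11 → sign −
step 2: pivot -3/17 → sign −
signature = (0, 3, 0)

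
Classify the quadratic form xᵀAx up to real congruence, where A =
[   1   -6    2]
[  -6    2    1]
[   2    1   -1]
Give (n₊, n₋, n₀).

Answer: (1, 2, 0)

Derivation:
step 0: pivot 1 → sign +
step 1: pivot -34 → sign −
step 2: pivot -1/34 → sign −
signature = (1, 2, 0)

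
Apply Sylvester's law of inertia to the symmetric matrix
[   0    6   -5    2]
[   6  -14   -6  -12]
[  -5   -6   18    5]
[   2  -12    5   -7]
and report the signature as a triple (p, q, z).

step 0: pivot -14 → sign −
step 1: pivot 18/7 → sign +
step 2: pivot -31/18 → sign −
step 3: pivot -3/31 → sign −
signature = (1, 3, 0)

Answer: (1, 3, 0)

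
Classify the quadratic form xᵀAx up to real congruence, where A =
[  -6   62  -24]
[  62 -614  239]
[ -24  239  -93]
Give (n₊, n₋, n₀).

Answer: (1, 2, 0)

Derivation:
step 0: pivot -6 → sign −
step 1: pivot 80/3 → sign +
step 2: pivot -3/80 → sign −
signature = (1, 2, 0)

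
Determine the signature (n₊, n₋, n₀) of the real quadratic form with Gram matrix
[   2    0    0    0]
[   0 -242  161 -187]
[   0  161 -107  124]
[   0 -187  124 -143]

Answer: (2, 1, 1)

Derivation:
step 0: pivot 2 → sign +
step 1: pivot -242 → sign −
step 2: pivot 27/242 → sign +
step 3: row/col 3 already zero → sign 0
signature = (2, 1, 1)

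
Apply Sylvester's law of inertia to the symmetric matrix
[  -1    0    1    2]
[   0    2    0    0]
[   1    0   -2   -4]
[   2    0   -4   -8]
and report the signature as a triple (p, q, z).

step 0: pivot -1 → sign −
step 1: pivot 2 → sign +
step 2: pivot -1 → sign −
step 3: row/col 3 already zero → sign 0
signature = (1, 2, 1)

Answer: (1, 2, 1)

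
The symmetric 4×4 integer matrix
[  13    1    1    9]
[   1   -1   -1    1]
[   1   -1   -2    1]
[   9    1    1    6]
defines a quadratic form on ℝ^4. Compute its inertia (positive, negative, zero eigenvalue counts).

step 0: pivot 13 → sign +
step 1: pivot -14/13 → sign −
step 2: pivot -1 → sign −
step 3: pivot -1/7 → sign −
signature = (1, 3, 0)

Answer: (1, 3, 0)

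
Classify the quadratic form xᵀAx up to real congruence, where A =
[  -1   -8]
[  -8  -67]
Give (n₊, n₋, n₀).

Answer: (0, 2, 0)

Derivation:
step 0: pivot -1 → sign −
step 1: pivot -3 → sign −
signature = (0, 2, 0)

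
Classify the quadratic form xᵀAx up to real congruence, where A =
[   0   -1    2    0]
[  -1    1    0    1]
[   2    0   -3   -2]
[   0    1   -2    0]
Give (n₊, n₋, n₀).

step 0: pivot 1 → sign +
step 1: pivot -1 → sign −
step 2: pivot 1 → sign +
step 3: row/col 3 already zero → sign 0
signature = (2, 1, 1)

Answer: (2, 1, 1)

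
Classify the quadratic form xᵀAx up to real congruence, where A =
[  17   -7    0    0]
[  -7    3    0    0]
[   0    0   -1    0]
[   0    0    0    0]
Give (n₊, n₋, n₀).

Answer: (2, 1, 1)

Derivation:
step 0: pivot 17 → sign +
step 1: pivot 2/17 → sign +
step 2: pivot -1 → sign −
step 3: row/col 3 already zero → sign 0
signature = (2, 1, 1)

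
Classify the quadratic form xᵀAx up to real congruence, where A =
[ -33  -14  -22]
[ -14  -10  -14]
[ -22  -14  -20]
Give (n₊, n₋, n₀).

Answer: (1, 2, 0)

Derivation:
step 0: pivot -33 → sign −
step 1: pivot -134/33 → sign −
step 2: pivot 2/67 → sign +
signature = (1, 2, 0)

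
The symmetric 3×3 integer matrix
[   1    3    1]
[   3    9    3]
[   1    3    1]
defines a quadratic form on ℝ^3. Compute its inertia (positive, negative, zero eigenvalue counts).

Answer: (1, 0, 2)

Derivation:
step 0: pivot 1 → sign +
step 1: row/col 1 already zero → sign 0
step 2: row/col 2 already zero → sign 0
signature = (1, 0, 2)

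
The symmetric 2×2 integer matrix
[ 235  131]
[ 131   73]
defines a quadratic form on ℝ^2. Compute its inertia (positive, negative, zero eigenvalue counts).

step 0: pivot 235 → sign +
step 1: pivot -6/235 → sign −
signature = (1, 1, 0)

Answer: (1, 1, 0)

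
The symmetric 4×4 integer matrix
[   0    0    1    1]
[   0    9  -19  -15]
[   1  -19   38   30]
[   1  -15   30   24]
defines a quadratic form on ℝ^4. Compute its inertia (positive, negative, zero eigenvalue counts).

Answer: (3, 1, 0)

Derivation:
step 0: pivot 9 → sign +
step 1: pivot -19/9 → sign −
step 2: pivot 9/19 → sign +
step 3: pivot 2/9 → sign +
signature = (3, 1, 0)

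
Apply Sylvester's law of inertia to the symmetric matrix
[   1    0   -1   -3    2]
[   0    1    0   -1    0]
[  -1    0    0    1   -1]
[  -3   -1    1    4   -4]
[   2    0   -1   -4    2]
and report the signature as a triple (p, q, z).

step 0: pivot 1 → sign +
step 1: pivot 1 → sign +
step 2: pivot -1 → sign −
step 3: pivot -2 → sign −
step 4: pivot -1 → sign −
signature = (2, 3, 0)

Answer: (2, 3, 0)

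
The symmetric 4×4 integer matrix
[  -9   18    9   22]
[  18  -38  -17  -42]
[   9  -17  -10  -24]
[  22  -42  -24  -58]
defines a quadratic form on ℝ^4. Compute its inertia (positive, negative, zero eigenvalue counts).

Answer: (0, 4, 0)

Derivation:
step 0: pivot -9 → sign −
step 1: pivot -2 → sign −
step 2: pivot -1/2 → sign −
step 3: pivot -2/9 → sign −
signature = (0, 4, 0)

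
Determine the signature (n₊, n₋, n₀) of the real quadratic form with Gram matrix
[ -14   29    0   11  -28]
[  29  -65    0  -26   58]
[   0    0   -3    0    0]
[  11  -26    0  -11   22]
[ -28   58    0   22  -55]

step 0: pivot -14 → sign −
step 1: pivot -69/14 → sign −
step 2: pivot -3 → sign −
step 3: pivot -6/23 → sign −
step 4: pivot 1 → sign +
signature = (1, 4, 0)

Answer: (1, 4, 0)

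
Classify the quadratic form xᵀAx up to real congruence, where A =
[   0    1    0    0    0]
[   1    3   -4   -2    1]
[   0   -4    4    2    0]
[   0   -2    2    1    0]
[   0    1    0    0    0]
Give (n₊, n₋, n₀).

Answer: (2, 1, 2)

Derivation:
step 0: pivot 3 → sign +
step 1: pivot -1/3 → sign −
step 2: pivot 4 → sign +
step 3: row/col 3 already zero → sign 0
step 4: row/col 4 already zero → sign 0
signature = (2, 1, 2)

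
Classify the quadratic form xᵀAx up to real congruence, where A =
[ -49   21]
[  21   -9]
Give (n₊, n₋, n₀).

Answer: (0, 1, 1)

Derivation:
step 0: pivot -49 → sign −
step 1: row/col 1 already zero → sign 0
signature = (0, 1, 1)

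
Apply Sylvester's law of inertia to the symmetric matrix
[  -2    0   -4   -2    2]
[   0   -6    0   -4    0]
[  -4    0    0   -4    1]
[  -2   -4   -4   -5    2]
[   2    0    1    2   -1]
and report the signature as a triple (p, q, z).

Answer: (1, 4, 0)

Derivation:
step 0: pivot -2 → sign −
step 1: pivot -6 → sign −
step 2: pivot 8 → sign +
step 3: pivot -1/3 → sign −
step 4: pivot -1/8 → sign −
signature = (1, 4, 0)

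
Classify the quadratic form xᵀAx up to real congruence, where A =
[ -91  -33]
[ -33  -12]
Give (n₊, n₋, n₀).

Answer: (0, 2, 0)

Derivation:
step 0: pivot -91 → sign −
step 1: pivot -3/91 → sign −
signature = (0, 2, 0)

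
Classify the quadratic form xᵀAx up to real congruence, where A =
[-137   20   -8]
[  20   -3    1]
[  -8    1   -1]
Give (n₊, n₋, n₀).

Answer: (0, 3, 0)

Derivation:
step 0: pivot -137 → sign −
step 1: pivot -11/137 → sign −
step 2: pivot -2/11 → sign −
signature = (0, 3, 0)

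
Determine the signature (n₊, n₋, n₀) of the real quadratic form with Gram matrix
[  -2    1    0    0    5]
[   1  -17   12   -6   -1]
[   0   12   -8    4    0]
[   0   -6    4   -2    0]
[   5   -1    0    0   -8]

step 0: pivot -2 → sign −
step 1: pivot -33/2 → sign −
step 2: pivot 8/11 → sign +
step 3: pivot 3 → sign +
step 4: row/col 4 already zero → sign 0
signature = (2, 2, 1)

Answer: (2, 2, 1)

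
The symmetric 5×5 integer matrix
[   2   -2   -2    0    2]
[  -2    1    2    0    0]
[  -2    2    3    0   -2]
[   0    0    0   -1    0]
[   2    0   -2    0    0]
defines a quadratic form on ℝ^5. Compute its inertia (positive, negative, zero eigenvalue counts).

step 0: pivot 2 → sign +
step 1: pivot -1 → sign −
step 2: pivot 1 → sign +
step 3: pivot -1 → sign −
step 4: pivot 2 → sign +
signature = (3, 2, 0)

Answer: (3, 2, 0)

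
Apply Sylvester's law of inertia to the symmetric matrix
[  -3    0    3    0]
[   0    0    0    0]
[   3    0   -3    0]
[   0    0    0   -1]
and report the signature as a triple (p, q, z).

Answer: (0, 2, 2)

Derivation:
step 0: pivot -3 → sign −
step 1: pivot -1 → sign −
step 2: row/col 2 already zero → sign 0
step 3: row/col 3 already zero → sign 0
signature = (0, 2, 2)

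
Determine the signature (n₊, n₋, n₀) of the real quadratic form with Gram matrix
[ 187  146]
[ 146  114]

step 0: pivot 187 → sign +
step 1: pivot 2/187 → sign +
signature = (2, 0, 0)

Answer: (2, 0, 0)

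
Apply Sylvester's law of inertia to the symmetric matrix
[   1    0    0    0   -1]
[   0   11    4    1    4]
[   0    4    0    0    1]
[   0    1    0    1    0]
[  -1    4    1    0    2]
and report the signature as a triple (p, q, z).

step 0: pivot 1 → sign +
step 1: pivot 11 → sign +
step 2: pivot -16/11 → sign −
step 3: pivot 1 → sign +
step 4: pivot -3/8 → sign −
signature = (3, 2, 0)

Answer: (3, 2, 0)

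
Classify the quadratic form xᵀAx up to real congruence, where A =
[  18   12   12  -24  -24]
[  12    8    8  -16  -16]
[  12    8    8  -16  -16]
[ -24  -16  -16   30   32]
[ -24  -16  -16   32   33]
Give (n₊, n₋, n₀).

Answer: (2, 1, 2)

Derivation:
step 0: pivot 18 → sign +
step 1: pivot -2 → sign −
step 2: pivot 1 → sign +
step 3: row/col 3 already zero → sign 0
step 4: row/col 4 already zero → sign 0
signature = (2, 1, 2)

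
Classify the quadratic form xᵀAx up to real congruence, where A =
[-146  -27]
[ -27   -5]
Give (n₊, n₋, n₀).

step 0: pivot -146 → sign −
step 1: pivot -1/146 → sign −
signature = (0, 2, 0)

Answer: (0, 2, 0)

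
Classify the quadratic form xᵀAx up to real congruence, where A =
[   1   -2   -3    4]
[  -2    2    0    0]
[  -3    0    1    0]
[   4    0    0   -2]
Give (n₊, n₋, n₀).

Answer: (2, 2, 0)

Derivation:
step 0: pivot 1 → sign +
step 1: pivot -2 → sign −
step 2: pivot 10 → sign +
step 3: pivot -2/5 → sign −
signature = (2, 2, 0)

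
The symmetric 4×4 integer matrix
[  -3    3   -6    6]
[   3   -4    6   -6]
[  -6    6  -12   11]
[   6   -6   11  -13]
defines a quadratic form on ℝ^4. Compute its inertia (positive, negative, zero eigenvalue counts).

Answer: (1, 3, 0)

Derivation:
step 0: pivot -3 → sign −
step 1: pivot -1 → sign −
step 2: pivot -1 → sign −
step 3: pivot 1 → sign +
signature = (1, 3, 0)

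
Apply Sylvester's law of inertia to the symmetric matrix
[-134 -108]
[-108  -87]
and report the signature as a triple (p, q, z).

Answer: (1, 1, 0)

Derivation:
step 0: pivot -134 → sign −
step 1: pivot 3/67 → sign +
signature = (1, 1, 0)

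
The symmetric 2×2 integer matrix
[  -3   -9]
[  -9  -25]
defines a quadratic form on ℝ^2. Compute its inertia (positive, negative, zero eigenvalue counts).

Answer: (1, 1, 0)

Derivation:
step 0: pivot -3 → sign −
step 1: pivot 2 → sign +
signature = (1, 1, 0)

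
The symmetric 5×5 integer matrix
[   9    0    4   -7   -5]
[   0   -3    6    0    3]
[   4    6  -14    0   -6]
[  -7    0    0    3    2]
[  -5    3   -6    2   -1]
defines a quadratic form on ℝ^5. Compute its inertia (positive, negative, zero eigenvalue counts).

Answer: (3, 2, 0)

Derivation:
step 0: pivot 9 → sign +
step 1: pivot -3 → sign −
step 2: pivot -34/9 → sign −
step 3: pivot 2/17 → sign +
step 4: pivot 1/2 → sign +
signature = (3, 2, 0)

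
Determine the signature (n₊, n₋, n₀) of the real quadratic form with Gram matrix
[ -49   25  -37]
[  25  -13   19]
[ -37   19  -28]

step 0: pivot -49 → sign −
step 1: pivot -12/49 → sign −
step 2: row/col 2 already zero → sign 0
signature = (0, 2, 1)

Answer: (0, 2, 1)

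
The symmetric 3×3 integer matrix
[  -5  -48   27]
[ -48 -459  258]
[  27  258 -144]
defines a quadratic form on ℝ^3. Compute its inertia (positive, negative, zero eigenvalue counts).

step 0: pivot -5 → sign −
step 1: pivot 9/5 → sign +
step 2: pivot 1 → sign +
signature = (2, 1, 0)

Answer: (2, 1, 0)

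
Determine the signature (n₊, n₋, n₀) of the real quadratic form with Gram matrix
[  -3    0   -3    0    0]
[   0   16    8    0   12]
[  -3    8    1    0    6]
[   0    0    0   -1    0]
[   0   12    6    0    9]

Answer: (1, 2, 2)

Derivation:
step 0: pivot -3 → sign −
step 1: pivot 16 → sign +
step 2: pivot -1 → sign −
step 3: row/col 3 already zero → sign 0
step 4: row/col 4 already zero → sign 0
signature = (1, 2, 2)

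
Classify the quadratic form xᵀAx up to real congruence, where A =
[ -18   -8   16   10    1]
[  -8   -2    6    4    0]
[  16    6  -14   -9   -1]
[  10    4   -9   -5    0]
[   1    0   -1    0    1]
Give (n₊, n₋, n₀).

Answer: (3, 2, 0)

Derivation:
step 0: pivot -18 → sign −
step 1: pivot 14/9 → sign +
step 2: pivot -4/7 → sign −
step 3: pivot 3/4 → sign +
step 4: pivot 1/2 → sign +
signature = (3, 2, 0)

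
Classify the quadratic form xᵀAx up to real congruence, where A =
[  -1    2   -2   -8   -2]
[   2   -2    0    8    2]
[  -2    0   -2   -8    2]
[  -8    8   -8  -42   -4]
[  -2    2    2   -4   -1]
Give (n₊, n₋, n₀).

Answer: (2, 3, 0)

Derivation:
step 0: pivot -1 → sign −
step 1: pivot 2 → sign +
step 2: pivot -6 → sign −
step 3: pivot 2/3 → sign +
step 4: pivot -1 → sign −
signature = (2, 3, 0)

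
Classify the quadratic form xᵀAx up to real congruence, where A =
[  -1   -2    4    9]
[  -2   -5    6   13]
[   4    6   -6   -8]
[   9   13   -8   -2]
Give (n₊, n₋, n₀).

step 0: pivot -1 → sign −
step 1: pivot -1 → sign −
step 2: pivot 14 → sign +
step 3: pivot 6/7 → sign +
signature = (2, 2, 0)

Answer: (2, 2, 0)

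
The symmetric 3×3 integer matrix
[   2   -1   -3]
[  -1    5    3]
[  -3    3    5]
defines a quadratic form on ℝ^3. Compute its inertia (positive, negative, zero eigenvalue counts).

Answer: (2, 0, 1)

Derivation:
step 0: pivot 2 → sign +
step 1: pivot 9/2 → sign +
step 2: row/col 2 already zero → sign 0
signature = (2, 0, 1)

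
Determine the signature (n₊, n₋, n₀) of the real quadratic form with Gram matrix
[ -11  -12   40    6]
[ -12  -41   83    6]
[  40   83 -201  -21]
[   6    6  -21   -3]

Answer: (1, 3, 0)

Derivation:
step 0: pivot -11 → sign −
step 1: pivot -307/11 → sign −
step 2: pivot -8/307 → sign −
step 3: pivot 3/8 → sign +
signature = (1, 3, 0)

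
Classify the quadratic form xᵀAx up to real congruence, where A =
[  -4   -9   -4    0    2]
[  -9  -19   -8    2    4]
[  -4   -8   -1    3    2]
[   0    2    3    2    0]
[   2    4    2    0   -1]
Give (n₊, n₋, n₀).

Answer: (2, 3, 0)

Derivation:
step 0: pivot -4 → sign −
step 1: pivot 5/4 → sign +
step 2: pivot 11/5 → sign +
step 3: pivot -23/11 → sign −
step 4: pivot -3/23 → sign −
signature = (2, 3, 0)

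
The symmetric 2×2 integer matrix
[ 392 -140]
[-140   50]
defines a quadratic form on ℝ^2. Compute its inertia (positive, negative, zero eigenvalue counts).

Answer: (1, 0, 1)

Derivation:
step 0: pivot 392 → sign +
step 1: row/col 1 already zero → sign 0
signature = (1, 0, 1)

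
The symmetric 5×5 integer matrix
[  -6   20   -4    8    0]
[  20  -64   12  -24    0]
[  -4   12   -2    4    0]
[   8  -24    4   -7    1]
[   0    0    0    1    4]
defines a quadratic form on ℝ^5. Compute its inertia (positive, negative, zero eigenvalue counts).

step 0: pivot -6 → sign −
step 1: pivot 8/3 → sign +
step 2: pivot 1 → sign +
step 3: pivot 3 → sign +
step 4: row/col 4 already zero → sign 0
signature = (3, 1, 1)

Answer: (3, 1, 1)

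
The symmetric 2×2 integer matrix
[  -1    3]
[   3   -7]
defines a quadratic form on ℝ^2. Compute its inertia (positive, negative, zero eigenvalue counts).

Answer: (1, 1, 0)

Derivation:
step 0: pivot -1 → sign −
step 1: pivot 2 → sign +
signature = (1, 1, 0)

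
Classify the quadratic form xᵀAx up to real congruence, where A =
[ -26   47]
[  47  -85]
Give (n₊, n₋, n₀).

Answer: (0, 2, 0)

Derivation:
step 0: pivot -26 → sign −
step 1: pivot -1/26 → sign −
signature = (0, 2, 0)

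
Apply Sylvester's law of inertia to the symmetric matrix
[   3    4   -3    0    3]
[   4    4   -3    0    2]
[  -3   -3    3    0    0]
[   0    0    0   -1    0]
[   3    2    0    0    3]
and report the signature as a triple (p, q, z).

step 0: pivot 3 → sign +
step 1: pivot -4/3 → sign −
step 2: pivot 3/4 → sign +
step 3: pivot -1 → sign −
step 4: row/col 4 already zero → sign 0
signature = (2, 2, 1)

Answer: (2, 2, 1)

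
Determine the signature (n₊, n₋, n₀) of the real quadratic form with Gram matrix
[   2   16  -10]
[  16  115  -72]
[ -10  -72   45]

step 0: pivot 2 → sign +
step 1: pivot -13 → sign −
step 2: pivot -1/13 → sign −
signature = (1, 2, 0)

Answer: (1, 2, 0)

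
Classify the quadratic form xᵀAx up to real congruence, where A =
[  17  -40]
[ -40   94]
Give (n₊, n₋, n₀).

step 0: pivot 17 → sign +
step 1: pivot -2/17 → sign −
signature = (1, 1, 0)

Answer: (1, 1, 0)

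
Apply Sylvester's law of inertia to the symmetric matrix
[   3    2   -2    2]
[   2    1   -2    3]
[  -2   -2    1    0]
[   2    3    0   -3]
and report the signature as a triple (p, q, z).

Answer: (2, 1, 1)

Derivation:
step 0: pivot 3 → sign +
step 1: pivot -1/3 → sign −
step 2: pivot 1 → sign +
step 3: row/col 3 already zero → sign 0
signature = (2, 1, 1)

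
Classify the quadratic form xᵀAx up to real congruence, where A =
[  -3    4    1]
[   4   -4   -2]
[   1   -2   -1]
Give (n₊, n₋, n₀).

Answer: (1, 2, 0)

Derivation:
step 0: pivot -3 → sign −
step 1: pivot 4/3 → sign +
step 2: pivot -1 → sign −
signature = (1, 2, 0)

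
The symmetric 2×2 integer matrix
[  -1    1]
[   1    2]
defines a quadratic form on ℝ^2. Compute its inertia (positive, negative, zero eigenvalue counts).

step 0: pivot -1 → sign −
step 1: pivot 3 → sign +
signature = (1, 1, 0)

Answer: (1, 1, 0)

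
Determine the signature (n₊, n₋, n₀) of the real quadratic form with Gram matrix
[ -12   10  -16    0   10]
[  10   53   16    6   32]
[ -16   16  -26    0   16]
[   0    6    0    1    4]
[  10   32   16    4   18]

step 0: pivot -12 → sign −
step 1: pivot 184/3 → sign +
step 2: pivot -110/23 → sign −
step 3: pivot 47/110 → sign +
step 4: pivot -3/188 → sign −
signature = (2, 3, 0)

Answer: (2, 3, 0)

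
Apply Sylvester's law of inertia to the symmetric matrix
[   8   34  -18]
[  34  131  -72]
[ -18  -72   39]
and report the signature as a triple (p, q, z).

step 0: pivot 8 → sign +
step 1: pivot -27/2 → sign −
step 2: row/col 2 already zero → sign 0
signature = (1, 1, 1)

Answer: (1, 1, 1)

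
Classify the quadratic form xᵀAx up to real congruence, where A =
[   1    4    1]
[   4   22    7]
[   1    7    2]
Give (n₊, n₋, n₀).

step 0: pivot 1 → sign +
step 1: pivot 6 → sign +
step 2: pivot -1/2 → sign −
signature = (2, 1, 0)

Answer: (2, 1, 0)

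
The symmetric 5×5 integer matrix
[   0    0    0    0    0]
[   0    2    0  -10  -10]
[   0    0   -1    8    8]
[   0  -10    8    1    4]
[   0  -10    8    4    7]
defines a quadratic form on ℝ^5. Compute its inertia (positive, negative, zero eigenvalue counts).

step 0: pivot 2 → sign +
step 1: pivot -1 → sign −
step 2: pivot 15 → sign +
step 3: pivot -3/5 → sign −
step 4: row/col 4 already zero → sign 0
signature = (2, 2, 1)

Answer: (2, 2, 1)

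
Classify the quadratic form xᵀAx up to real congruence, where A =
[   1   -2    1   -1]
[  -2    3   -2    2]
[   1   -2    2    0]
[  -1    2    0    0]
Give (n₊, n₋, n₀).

step 0: pivot 1 → sign +
step 1: pivot -1 → sign −
step 2: pivot 1 → sign +
step 3: pivot -2 → sign −
signature = (2, 2, 0)

Answer: (2, 2, 0)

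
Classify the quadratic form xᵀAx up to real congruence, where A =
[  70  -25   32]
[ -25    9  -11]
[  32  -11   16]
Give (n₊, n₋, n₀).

step 0: pivot 70 → sign +
step 1: pivot 1/14 → sign +
step 2: pivot -6/5 → sign −
signature = (2, 1, 0)

Answer: (2, 1, 0)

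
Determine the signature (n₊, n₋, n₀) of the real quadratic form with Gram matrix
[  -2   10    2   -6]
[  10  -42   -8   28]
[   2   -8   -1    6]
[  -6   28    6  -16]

step 0: pivot -2 → sign −
step 1: pivot 8 → sign +
step 2: pivot 1/2 → sign +
step 3: pivot 1 → sign +
signature = (3, 1, 0)

Answer: (3, 1, 0)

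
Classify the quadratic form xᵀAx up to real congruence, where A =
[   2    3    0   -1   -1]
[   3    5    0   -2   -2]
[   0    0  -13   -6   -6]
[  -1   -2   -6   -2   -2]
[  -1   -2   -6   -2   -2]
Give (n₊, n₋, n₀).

step 0: pivot 2 → sign +
step 1: pivot 1/2 → sign +
step 2: pivot -13 → sign −
step 3: pivot -3/13 → sign −
step 4: row/col 4 already zero → sign 0
signature = (2, 2, 1)

Answer: (2, 2, 1)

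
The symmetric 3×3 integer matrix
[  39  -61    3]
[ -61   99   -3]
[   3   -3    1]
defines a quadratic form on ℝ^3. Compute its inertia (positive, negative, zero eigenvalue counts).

step 0: pivot 39 → sign +
step 1: pivot 140/39 → sign +
step 2: pivot -1/35 → sign −
signature = (2, 1, 0)

Answer: (2, 1, 0)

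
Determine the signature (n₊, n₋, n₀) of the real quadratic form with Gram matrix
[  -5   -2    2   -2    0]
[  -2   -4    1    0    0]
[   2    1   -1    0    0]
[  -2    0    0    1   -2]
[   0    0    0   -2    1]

step 0: pivot -5 → sign −
step 1: pivot -16/5 → sign −
step 2: pivot -3/16 → sign −
step 3: pivot 5 → sign +
step 4: pivot 1/5 → sign +
signature = (2, 3, 0)

Answer: (2, 3, 0)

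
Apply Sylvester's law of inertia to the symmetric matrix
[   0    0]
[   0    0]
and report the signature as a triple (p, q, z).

Answer: (0, 0, 2)

Derivation:
step 0: row/col 0 already zero → sign 0
step 1: row/col 1 already zero → sign 0
signature = (0, 0, 2)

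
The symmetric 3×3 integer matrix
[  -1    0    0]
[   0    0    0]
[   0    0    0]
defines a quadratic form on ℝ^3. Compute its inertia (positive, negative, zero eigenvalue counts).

Answer: (0, 1, 2)

Derivation:
step 0: pivot -1 → sign −
step 1: row/col 1 already zero → sign 0
step 2: row/col 2 already zero → sign 0
signature = (0, 1, 2)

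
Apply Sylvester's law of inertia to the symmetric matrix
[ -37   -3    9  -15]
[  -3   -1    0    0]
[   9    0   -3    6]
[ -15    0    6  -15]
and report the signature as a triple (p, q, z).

step 0: pivot -37 → sign −
step 1: pivot -28/37 → sign −
step 2: pivot -3/28 → sign −
step 3: pivot 6 → sign +
signature = (1, 3, 0)

Answer: (1, 3, 0)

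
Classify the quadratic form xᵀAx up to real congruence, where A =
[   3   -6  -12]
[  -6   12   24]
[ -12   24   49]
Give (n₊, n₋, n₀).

Answer: (2, 0, 1)

Derivation:
step 0: pivot 3 → sign +
step 1: pivot 1 → sign +
step 2: row/col 2 already zero → sign 0
signature = (2, 0, 1)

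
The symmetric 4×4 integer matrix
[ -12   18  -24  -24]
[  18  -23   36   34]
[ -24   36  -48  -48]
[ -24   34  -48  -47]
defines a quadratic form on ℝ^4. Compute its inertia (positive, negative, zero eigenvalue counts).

step 0: pivot -12 → sign −
step 1: pivot 4 → sign +
step 2: row/col 2 already zero → sign 0
step 3: row/col 3 already zero → sign 0
signature = (1, 1, 2)

Answer: (1, 1, 2)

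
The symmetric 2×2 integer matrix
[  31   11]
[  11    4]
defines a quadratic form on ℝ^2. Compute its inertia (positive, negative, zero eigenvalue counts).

step 0: pivot 31 → sign +
step 1: pivot 3/31 → sign +
signature = (2, 0, 0)

Answer: (2, 0, 0)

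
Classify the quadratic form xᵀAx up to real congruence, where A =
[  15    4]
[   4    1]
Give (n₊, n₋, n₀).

step 0: pivot 15 → sign +
step 1: pivot -1/15 → sign −
signature = (1, 1, 0)

Answer: (1, 1, 0)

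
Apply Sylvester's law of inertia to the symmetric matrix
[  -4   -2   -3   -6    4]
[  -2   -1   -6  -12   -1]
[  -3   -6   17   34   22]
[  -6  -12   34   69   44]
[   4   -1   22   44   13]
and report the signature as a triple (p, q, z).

Answer: (3, 2, 0)

Derivation:
step 0: pivot -4 → sign −
step 1: pivot 77/4 → sign +
step 2: pivot -81/77 → sign −
step 3: pivot 1 → sign +
step 4: pivot 2/9 → sign +
signature = (3, 2, 0)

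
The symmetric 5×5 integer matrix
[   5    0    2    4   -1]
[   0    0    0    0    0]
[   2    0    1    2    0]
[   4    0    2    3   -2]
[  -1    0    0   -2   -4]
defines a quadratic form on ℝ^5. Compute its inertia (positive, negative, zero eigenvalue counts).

step 0: pivot 5 → sign +
step 1: pivot 1/5 → sign +
step 2: pivot -1 → sign −
step 3: pivot -1 → sign −
step 4: row/col 4 already zero → sign 0
signature = (2, 2, 1)

Answer: (2, 2, 1)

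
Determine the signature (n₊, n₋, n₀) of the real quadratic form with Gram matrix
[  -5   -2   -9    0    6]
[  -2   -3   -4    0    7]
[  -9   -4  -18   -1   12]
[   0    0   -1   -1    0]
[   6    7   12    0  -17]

Answer: (0, 4, 1)

Derivation:
step 0: pivot -5 → sign −
step 1: pivot -11/5 → sign −
step 2: pivot -19/11 → sign −
step 3: pivot -8/19 → sign −
step 4: row/col 4 already zero → sign 0
signature = (0, 4, 1)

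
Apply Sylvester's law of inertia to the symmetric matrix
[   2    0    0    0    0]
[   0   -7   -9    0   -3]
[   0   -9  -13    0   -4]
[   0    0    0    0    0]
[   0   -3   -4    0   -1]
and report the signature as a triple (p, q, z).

step 0: pivot 2 → sign +
step 1: pivot -7 → sign −
step 2: pivot -10/7 → sign −
step 3: pivot 3/10 → sign +
step 4: row/col 4 already zero → sign 0
signature = (2, 2, 1)

Answer: (2, 2, 1)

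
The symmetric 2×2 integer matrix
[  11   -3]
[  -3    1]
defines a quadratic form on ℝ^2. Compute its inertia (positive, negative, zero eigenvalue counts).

Answer: (2, 0, 0)

Derivation:
step 0: pivot 11 → sign +
step 1: pivot 2/11 → sign +
signature = (2, 0, 0)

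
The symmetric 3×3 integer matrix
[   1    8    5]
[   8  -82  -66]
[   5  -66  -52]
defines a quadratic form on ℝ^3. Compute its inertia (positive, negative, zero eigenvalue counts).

Answer: (1, 2, 0)

Derivation:
step 0: pivot 1 → sign +
step 1: pivot -146 → sign −
step 2: pivot -3/73 → sign −
signature = (1, 2, 0)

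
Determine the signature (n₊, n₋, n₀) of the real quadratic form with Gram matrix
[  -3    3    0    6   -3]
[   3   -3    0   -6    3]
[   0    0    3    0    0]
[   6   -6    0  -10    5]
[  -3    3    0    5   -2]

Answer: (3, 1, 1)

Derivation:
step 0: pivot -3 → sign −
step 1: pivot 3 → sign +
step 2: pivot 2 → sign +
step 3: pivot 1/2 → sign +
step 4: row/col 4 already zero → sign 0
signature = (3, 1, 1)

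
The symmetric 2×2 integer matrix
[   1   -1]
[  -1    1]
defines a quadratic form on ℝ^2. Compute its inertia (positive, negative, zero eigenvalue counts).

Answer: (1, 0, 1)

Derivation:
step 0: pivot 1 → sign +
step 1: row/col 1 already zero → sign 0
signature = (1, 0, 1)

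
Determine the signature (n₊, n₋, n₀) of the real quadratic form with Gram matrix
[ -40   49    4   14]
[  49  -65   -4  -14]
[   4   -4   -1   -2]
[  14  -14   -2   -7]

Answer: (0, 4, 0)

Derivation:
step 0: pivot -40 → sign −
step 1: pivot -199/40 → sign −
step 2: pivot -87/199 → sign −
step 3: pivot -3/29 → sign −
signature = (0, 4, 0)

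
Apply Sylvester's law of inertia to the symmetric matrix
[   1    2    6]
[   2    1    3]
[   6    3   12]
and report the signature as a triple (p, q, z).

Answer: (2, 1, 0)

Derivation:
step 0: pivot 1 → sign +
step 1: pivot -3 → sign −
step 2: pivot 3 → sign +
signature = (2, 1, 0)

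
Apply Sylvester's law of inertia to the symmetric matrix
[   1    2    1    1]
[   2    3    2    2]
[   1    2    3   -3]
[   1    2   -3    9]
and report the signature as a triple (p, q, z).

step 0: pivot 1 → sign +
step 1: pivot -1 → sign −
step 2: pivot 2 → sign +
step 3: row/col 3 already zero → sign 0
signature = (2, 1, 1)

Answer: (2, 1, 1)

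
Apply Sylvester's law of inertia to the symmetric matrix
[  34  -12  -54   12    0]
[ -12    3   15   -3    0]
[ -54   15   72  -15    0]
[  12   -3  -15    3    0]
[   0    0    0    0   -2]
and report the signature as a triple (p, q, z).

step 0: pivot 34 → sign +
step 1: pivot -21/17 → sign −
step 2: pivot -3/7 → sign −
step 3: pivot -2 → sign −
step 4: row/col 4 already zero → sign 0
signature = (1, 3, 1)

Answer: (1, 3, 1)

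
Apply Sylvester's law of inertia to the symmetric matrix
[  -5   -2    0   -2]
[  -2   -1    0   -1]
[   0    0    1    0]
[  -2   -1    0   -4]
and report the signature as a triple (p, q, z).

step 0: pivot -5 → sign −
step 1: pivot -1/5 → sign −
step 2: pivot 1 → sign +
step 3: pivot -3 → sign −
signature = (1, 3, 0)

Answer: (1, 3, 0)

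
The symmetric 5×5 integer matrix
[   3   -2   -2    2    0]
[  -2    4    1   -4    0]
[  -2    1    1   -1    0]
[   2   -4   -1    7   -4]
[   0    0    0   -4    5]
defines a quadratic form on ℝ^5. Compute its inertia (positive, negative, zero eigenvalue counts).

step 0: pivot 3 → sign +
step 1: pivot 8/3 → sign +
step 2: pivot -3/8 → sign −
step 3: pivot 3 → sign +
step 4: pivot -1/3 → sign −
signature = (3, 2, 0)

Answer: (3, 2, 0)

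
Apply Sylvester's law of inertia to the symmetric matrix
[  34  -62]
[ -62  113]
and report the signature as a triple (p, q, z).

step 0: pivot 34 → sign +
step 1: pivot -1/17 → sign −
signature = (1, 1, 0)

Answer: (1, 1, 0)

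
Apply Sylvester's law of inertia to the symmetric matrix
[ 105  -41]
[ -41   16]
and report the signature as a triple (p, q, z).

Answer: (1, 1, 0)

Derivation:
step 0: pivot 105 → sign +
step 1: pivot -1/105 → sign −
signature = (1, 1, 0)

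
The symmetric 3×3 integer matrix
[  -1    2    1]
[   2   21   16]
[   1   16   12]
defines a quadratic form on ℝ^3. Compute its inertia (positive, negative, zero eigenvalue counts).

step 0: pivot -1 → sign −
step 1: pivot 25 → sign +
step 2: pivot 1/25 → sign +
signature = (2, 1, 0)

Answer: (2, 1, 0)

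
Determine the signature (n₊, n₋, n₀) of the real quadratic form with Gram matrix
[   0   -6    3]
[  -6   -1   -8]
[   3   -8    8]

Answer: (1, 2, 0)

Derivation:
step 0: pivot -1 → sign −
step 1: pivot 36 → sign +
step 2: pivot -1/4 → sign −
signature = (1, 2, 0)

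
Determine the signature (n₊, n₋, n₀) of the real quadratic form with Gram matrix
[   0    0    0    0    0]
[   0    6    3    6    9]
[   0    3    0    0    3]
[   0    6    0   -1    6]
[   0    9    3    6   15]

Answer: (2, 2, 1)

Derivation:
step 0: pivot 6 → sign +
step 1: pivot -3/2 → sign −
step 2: pivot -1 → sign −
step 3: pivot 3 → sign +
step 4: row/col 4 already zero → sign 0
signature = (2, 2, 1)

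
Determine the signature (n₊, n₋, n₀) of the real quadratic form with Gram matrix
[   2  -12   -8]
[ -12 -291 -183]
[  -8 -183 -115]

Answer: (1, 1, 1)

Derivation:
step 0: pivot 2 → sign +
step 1: pivot -363 → sign −
step 2: row/col 2 already zero → sign 0
signature = (1, 1, 1)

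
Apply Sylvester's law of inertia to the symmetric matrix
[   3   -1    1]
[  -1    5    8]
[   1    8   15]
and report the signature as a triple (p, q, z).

Answer: (2, 1, 0)

Derivation:
step 0: pivot 3 → sign +
step 1: pivot 14/3 → sign +
step 2: pivot -3/14 → sign −
signature = (2, 1, 0)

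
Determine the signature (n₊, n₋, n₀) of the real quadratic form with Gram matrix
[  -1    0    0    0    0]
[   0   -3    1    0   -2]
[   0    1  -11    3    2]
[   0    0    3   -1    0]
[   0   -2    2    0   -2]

step 0: pivot -1 → sign −
step 1: pivot -3 → sign −
step 2: pivot -32/3 → sign −
step 3: pivot -5/32 → sign −
step 4: pivot 2/5 → sign +
signature = (1, 4, 0)

Answer: (1, 4, 0)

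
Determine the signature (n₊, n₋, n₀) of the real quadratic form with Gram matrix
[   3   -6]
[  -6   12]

Answer: (1, 0, 1)

Derivation:
step 0: pivot 3 → sign +
step 1: row/col 1 already zero → sign 0
signature = (1, 0, 1)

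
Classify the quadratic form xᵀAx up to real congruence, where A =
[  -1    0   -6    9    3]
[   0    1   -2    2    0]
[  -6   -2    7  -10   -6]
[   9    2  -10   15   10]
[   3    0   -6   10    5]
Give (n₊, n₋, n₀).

Answer: (2, 3, 0)

Derivation:
step 0: pivot -1 → sign −
step 1: pivot 1 → sign +
step 2: pivot 39 → sign +
step 3: pivot -4/13 → sign −
step 4: pivot -3/4 → sign −
signature = (2, 3, 0)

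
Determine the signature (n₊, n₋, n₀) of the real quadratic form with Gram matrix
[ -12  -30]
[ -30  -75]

step 0: pivot -12 → sign −
step 1: row/col 1 already zero → sign 0
signature = (0, 1, 1)

Answer: (0, 1, 1)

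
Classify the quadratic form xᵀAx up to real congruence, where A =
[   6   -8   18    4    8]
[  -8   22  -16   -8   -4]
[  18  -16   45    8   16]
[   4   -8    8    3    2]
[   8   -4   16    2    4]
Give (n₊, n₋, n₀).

step 0: pivot 6 → sign +
step 1: pivot 34/3 → sign +
step 2: pivot -249/17 → sign −
step 3: pivot 1/83 → sign +
step 4: row/col 4 already zero → sign 0
signature = (3, 1, 1)

Answer: (3, 1, 1)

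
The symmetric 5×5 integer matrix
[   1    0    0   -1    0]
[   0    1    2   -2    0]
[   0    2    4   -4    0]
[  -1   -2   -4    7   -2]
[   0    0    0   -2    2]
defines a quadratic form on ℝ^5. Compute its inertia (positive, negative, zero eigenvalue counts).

Answer: (3, 0, 2)

Derivation:
step 0: pivot 1 → sign +
step 1: pivot 1 → sign +
step 2: pivot 2 → sign +
step 3: row/col 3 already zero → sign 0
step 4: row/col 4 already zero → sign 0
signature = (3, 0, 2)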